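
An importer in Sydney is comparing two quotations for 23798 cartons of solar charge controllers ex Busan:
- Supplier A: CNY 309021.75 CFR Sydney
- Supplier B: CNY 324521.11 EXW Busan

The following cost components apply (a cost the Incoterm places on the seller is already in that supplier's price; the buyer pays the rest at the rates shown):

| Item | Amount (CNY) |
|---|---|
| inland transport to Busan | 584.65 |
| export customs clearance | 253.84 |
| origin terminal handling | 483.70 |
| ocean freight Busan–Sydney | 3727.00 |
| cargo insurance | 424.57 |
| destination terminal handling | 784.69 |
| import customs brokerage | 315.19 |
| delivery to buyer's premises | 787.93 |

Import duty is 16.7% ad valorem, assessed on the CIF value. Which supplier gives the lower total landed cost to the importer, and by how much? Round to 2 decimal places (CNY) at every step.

Supplier A is cheaper by CNY 23980.15

Supplier A (CFR):
CIF value = CFR price + insurance = 309021.75 + 424.57 = 309446.32
Import duty = 309446.32 × 16.7% = 51677.54
Buyer bears (A): 424.57 + 784.69 + 315.19 + 787.93 = 2312.38
Landed cost (A) = invoice 309021.75 + 2312.38 + duty 51677.54 = 363011.67
Supplier B (EXW):
CIF value = EXW price + inland to port + export clearance + origin terminal + freight + insurance = 324521.11 + 584.65 + 253.84 + 483.70 + 3727.00 + 424.57 = 329994.87
Import duty = 329994.87 × 16.7% = 55109.14
Buyer bears (B): 584.65 + 253.84 + 483.70 + 3727.00 + 424.57 + 784.69 + 315.19 + 787.93 = 7361.57
Landed cost (B) = invoice 324521.11 + 7361.57 + duty 55109.14 = 386991.82
Difference = |363011.67 − 386991.82| = 23980.15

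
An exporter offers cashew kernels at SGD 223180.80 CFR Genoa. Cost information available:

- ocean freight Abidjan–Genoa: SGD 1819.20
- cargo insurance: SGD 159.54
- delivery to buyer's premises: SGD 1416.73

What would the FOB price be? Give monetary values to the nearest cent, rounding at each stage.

FOB price: SGD 221361.60

Not relevant to the conversion: insurance, delivery — on the buyer under both terms; not part of either seller's price.
From CFR to FOB, the seller no longer bears: freight.
FOB price = 223180.80 − 1819.20 = 221361.60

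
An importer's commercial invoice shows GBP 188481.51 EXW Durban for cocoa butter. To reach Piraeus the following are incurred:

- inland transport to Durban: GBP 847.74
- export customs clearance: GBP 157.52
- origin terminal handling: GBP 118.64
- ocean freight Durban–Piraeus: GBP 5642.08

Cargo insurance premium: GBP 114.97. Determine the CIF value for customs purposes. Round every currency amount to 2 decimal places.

CIF value: GBP 195362.46

CIF = EXW price + pre-shipment costs + freight + insurance
CIF = 188481.51 + 847.74 + 157.52 + 118.64 + 5642.08 + 114.97 = 195362.46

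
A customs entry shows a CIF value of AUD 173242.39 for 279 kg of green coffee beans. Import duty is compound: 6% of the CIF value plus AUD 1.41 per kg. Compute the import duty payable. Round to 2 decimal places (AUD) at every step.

Ad valorem component: 173242.39 × 6% = 10394.54
Specific component: 279 × 1.41 = 393.39
Import duty = 10394.54 + 393.39 = 10787.93

Import duty: AUD 10787.93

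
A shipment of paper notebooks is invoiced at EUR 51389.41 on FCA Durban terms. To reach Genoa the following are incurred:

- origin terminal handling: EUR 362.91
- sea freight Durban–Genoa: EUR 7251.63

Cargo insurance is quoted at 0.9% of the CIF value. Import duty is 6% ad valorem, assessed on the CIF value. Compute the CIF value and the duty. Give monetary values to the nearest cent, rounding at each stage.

Let C be the CIF value. C = FCA price + pre-shipment costs + freight + 0.9% × C
C − 0.9% × C = 51389.41 + 362.91 + 7251.63
0.991 × C = 59003.95
C = 59003.95 / 0.991 = 59539.81
Insurance premium = 0.9% × 59539.81 = 535.86
Import duty = 59539.81 × 6% = 3572.39

CIF value: EUR 59539.81; import duty: EUR 3572.39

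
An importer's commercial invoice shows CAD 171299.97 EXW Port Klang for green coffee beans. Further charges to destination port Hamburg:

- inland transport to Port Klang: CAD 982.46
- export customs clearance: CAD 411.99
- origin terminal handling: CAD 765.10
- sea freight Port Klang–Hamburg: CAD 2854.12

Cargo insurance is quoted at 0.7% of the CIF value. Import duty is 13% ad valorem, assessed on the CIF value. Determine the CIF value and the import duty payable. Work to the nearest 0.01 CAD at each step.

Let C be the CIF value. C = EXW price + pre-shipment costs + freight + 0.7% × C
C − 0.7% × C = 171299.97 + 982.46 + 411.99 + 765.10 + 2854.12
0.993 × C = 176313.64
C = 176313.64 / 0.993 = 177556.54
Insurance premium = 0.7% × 177556.54 = 1242.90
Import duty = 177556.54 × 13% = 23082.35

CIF value: CAD 177556.54; import duty: CAD 23082.35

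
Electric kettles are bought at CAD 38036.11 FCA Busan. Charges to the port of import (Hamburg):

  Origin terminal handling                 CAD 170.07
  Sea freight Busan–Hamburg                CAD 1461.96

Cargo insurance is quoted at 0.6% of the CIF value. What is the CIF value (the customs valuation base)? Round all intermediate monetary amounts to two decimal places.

Let C be the CIF value. C = FCA price + pre-shipment costs + freight + 0.6% × C
C − 0.6% × C = 38036.11 + 170.07 + 1461.96
0.994 × C = 39668.14
C = 39668.14 / 0.994 = 39907.59
Insurance premium = 0.6% × 39907.59 = 239.45

CIF value: CAD 39907.59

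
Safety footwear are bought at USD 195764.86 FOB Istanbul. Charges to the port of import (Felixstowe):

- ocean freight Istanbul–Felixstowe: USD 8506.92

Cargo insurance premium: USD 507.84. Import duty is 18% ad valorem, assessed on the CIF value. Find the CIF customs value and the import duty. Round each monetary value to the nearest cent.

CIF value: USD 204779.62; import duty: USD 36860.33

CIF = FOB price + freight + insurance
CIF = 195764.86 + 8506.92 + 507.84 = 204779.62
Import duty = 204779.62 × 18% = 36860.33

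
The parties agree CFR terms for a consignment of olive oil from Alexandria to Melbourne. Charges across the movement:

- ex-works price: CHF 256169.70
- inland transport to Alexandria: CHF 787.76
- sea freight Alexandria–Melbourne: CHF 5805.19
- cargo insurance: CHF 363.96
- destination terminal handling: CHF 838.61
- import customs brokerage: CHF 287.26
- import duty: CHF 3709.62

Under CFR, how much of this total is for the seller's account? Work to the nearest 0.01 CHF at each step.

Seller's account: CHF 262762.65

CFR: the seller pays costs through ocean freight to the destination port, but not insurance.
Seller's account: goods 256169.70 + inland to port 787.76 + freight 5805.19 = 262762.65
Buyer's account: insurance 363.96 + destination terminal 838.61 + brokerage 287.26 + duty 3709.62 = 5199.45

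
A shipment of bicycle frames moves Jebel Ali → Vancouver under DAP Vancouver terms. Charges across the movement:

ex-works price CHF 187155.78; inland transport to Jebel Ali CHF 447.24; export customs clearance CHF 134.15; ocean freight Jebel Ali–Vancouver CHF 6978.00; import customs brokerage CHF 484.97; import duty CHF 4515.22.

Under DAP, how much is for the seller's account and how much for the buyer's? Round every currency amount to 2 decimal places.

DAP: the seller bears all costs to the named destination except import duty and clearance.
Seller's account: goods 187155.78 + inland to port 447.24 + export clearance 134.15 + freight 6978.00 = 194715.17
Buyer's account: brokerage 484.97 + duty 4515.22 = 5000.19

Seller: CHF 194715.17; buyer: CHF 5000.19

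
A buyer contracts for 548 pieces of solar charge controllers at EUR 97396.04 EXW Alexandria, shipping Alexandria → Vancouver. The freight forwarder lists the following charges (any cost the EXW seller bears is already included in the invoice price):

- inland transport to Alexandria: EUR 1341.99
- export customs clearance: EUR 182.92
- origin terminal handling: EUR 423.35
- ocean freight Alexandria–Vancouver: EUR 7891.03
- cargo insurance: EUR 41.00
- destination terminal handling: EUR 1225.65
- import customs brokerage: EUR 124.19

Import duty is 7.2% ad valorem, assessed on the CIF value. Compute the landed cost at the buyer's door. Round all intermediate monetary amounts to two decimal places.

EXW: the seller makes goods available at their premises; the buyer bears all onward costs.
CIF value = EXW price + inland to port + export clearance + origin terminal + freight + insurance = 97396.04 + 1341.99 + 182.92 + 423.35 + 7891.03 + 41.00 = 107276.33
Import duty = 107276.33 × 7.2% = 7723.90
Buyer bears: inland to port 1341.99 + export clearance 182.92 + origin terminal 423.35 + freight 7891.03 + insurance 41.00 + destination terminal 1225.65 + brokerage 124.19 + duty 7723.90 = 18954.03
Landed cost = invoice 97396.04 + 18954.03 = 116350.07

Total landed cost: EUR 116350.07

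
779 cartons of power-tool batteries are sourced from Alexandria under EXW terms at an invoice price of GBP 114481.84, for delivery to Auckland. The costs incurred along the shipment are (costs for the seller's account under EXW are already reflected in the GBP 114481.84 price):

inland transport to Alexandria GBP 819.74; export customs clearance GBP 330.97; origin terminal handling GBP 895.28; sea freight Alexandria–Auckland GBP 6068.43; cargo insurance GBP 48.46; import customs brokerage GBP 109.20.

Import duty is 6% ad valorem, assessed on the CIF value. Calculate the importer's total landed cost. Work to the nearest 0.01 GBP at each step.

EXW: the seller makes goods available at their premises; the buyer bears all onward costs.
CIF value = EXW price + inland to port + export clearance + origin terminal + freight + insurance = 114481.84 + 819.74 + 330.97 + 895.28 + 6068.43 + 48.46 = 122644.72
Import duty = 122644.72 × 6% = 7358.68
Buyer bears: inland to port 819.74 + export clearance 330.97 + origin terminal 895.28 + freight 6068.43 + insurance 48.46 + brokerage 109.20 + duty 7358.68 = 15630.76
Landed cost = invoice 114481.84 + 15630.76 = 130112.60

Total landed cost: GBP 130112.60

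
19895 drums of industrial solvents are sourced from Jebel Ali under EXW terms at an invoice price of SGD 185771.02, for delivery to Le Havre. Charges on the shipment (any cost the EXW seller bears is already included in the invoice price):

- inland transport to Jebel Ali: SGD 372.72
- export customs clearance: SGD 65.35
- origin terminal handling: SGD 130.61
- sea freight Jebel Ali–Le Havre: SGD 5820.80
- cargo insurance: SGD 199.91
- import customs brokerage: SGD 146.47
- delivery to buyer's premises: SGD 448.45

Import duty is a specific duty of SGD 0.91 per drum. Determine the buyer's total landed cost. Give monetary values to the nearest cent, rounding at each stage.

EXW: the seller makes goods available at their premises; the buyer bears all onward costs.
CIF value = EXW price + inland to port + export clearance + origin terminal + freight + insurance = 185771.02 + 372.72 + 65.35 + 130.61 + 5820.80 + 199.91 = 192360.41
Import duty = 19895 × 0.91 = 18104.45
Buyer bears: inland to port 372.72 + export clearance 65.35 + origin terminal 130.61 + freight 5820.80 + insurance 199.91 + brokerage 146.47 + delivery 448.45 + duty 18104.45 = 25288.76
Landed cost = invoice 185771.02 + 25288.76 = 211059.78

Total landed cost: SGD 211059.78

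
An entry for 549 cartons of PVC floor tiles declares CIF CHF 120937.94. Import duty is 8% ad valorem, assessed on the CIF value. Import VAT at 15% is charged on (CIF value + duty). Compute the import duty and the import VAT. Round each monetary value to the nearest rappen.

Import duty = 120937.94 × 8% = 9675.04
VAT base = CIF + duty = 120937.94 + 9675.04 = 130612.98
Import VAT = 130612.98 × 15% = 19591.95

Import duty: CHF 9675.04; import VAT: CHF 19591.95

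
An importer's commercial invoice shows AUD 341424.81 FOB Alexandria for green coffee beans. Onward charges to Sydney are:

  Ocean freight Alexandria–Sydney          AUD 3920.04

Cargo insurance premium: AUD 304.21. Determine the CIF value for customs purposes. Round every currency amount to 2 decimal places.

CIF value: AUD 345649.06

CIF = FOB price + freight + insurance
CIF = 341424.81 + 3920.04 + 304.21 = 345649.06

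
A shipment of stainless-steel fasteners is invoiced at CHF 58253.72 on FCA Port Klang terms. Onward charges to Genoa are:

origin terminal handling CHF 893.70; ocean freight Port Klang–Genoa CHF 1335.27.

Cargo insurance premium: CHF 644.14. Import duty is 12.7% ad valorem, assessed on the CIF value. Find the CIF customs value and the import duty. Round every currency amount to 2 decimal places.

CIF value: CHF 61126.83; import duty: CHF 7763.11

CIF = FCA price + pre-shipment costs + freight + insurance
CIF = 58253.72 + 893.70 + 1335.27 + 644.14 = 61126.83
Import duty = 61126.83 × 12.7% = 7763.11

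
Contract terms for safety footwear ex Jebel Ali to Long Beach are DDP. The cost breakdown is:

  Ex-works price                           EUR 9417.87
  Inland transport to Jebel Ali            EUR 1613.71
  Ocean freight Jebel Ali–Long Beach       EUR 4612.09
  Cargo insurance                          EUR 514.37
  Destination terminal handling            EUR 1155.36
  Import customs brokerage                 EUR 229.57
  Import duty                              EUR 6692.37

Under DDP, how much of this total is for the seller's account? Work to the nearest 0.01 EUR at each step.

Seller's account: EUR 24235.34

DDP: the seller bears all costs including import duty.
Seller's account: goods 9417.87 + inland to port 1613.71 + freight 4612.09 + insurance 514.37 + destination terminal 1155.36 + brokerage 229.57 + duty 6692.37 = 24235.34
Buyer's account: 0.00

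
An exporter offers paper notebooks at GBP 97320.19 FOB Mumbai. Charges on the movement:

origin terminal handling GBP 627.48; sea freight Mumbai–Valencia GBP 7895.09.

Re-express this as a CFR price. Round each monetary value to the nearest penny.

CFR price: GBP 105215.28

Not relevant to the conversion: origin terminal — on the seller under both FOB and CFR; already in the FOB price and stays in the CFR price.
From FOB to CFR, the seller additionally bears: freight.
CFR price = 97320.19 + 7895.09 = 105215.28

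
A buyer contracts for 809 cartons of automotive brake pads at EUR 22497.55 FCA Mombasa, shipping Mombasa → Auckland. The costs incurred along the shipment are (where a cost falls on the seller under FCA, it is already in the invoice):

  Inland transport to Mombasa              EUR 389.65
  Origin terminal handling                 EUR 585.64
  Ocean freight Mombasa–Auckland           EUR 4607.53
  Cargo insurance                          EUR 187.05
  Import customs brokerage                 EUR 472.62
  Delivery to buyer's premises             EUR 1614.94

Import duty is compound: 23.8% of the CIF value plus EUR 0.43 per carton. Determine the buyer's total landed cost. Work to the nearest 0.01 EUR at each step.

Total landed cost: EUR 36948.11

FCA: the seller delivers export-cleared goods to the carrier; the buyer bears costs from that point.
Already in the invoice (seller's account under FCA): inland to port — exclude.
CIF value = FCA price + origin terminal + freight + insurance = 22497.55 + 585.64 + 4607.53 + 187.05 = 27877.77
Ad valorem component: 27877.77 × 23.8% = 6634.91
Specific component: 809 × 0.43 = 347.87
Import duty = 6634.91 + 347.87 = 6982.78
Buyer bears: origin terminal 585.64 + freight 4607.53 + insurance 187.05 + brokerage 472.62 + delivery 1614.94 + duty 6982.78 = 14450.56
Landed cost = invoice 22497.55 + 14450.56 = 36948.11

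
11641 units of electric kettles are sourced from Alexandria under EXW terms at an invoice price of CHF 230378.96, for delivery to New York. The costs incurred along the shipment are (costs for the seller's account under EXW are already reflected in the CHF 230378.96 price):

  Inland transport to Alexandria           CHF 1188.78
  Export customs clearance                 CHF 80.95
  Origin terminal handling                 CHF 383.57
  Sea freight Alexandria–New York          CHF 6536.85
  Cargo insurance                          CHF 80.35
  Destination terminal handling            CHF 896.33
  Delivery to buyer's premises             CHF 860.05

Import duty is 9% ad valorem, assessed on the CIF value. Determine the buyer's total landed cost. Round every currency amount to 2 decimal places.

EXW: the seller makes goods available at their premises; the buyer bears all onward costs.
CIF value = EXW price + inland to port + export clearance + origin terminal + freight + insurance = 230378.96 + 1188.78 + 80.95 + 383.57 + 6536.85 + 80.35 = 238649.46
Import duty = 238649.46 × 9% = 21478.45
Buyer bears: inland to port 1188.78 + export clearance 80.95 + origin terminal 383.57 + freight 6536.85 + insurance 80.35 + destination terminal 896.33 + delivery 860.05 + duty 21478.45 = 31505.33
Landed cost = invoice 230378.96 + 31505.33 = 261884.29

Total landed cost: CHF 261884.29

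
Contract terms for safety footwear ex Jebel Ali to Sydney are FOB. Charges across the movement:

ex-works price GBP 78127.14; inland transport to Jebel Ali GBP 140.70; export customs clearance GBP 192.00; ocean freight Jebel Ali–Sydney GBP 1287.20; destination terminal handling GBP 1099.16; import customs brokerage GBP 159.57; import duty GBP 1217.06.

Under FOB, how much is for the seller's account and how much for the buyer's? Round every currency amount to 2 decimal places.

Seller: GBP 78459.84; buyer: GBP 3762.99

FOB: the seller bears costs until goods are on board at the origin port; the buyer bears freight, insurance and all costs thereafter.
Seller's account: goods 78127.14 + inland to port 140.70 + export clearance 192.00 = 78459.84
Buyer's account: freight 1287.20 + destination terminal 1099.16 + brokerage 159.57 + duty 1217.06 = 3762.99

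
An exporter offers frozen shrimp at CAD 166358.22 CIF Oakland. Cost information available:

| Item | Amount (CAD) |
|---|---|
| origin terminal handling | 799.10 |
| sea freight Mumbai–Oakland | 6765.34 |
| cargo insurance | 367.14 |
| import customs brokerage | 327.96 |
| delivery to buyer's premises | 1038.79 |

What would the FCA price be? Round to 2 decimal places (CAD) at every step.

FCA price: CAD 158426.64

Not relevant to the conversion: delivery, brokerage — on the buyer under both terms; not part of either seller's price.
From CIF to FCA, the seller no longer bears: origin terminal, freight, insurance.
FCA price = 166358.22 − 799.10 − 6765.34 − 367.14 = 158426.64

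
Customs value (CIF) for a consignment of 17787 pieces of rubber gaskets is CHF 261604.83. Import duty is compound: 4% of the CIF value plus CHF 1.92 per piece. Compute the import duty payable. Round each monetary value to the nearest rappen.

Import duty: CHF 44615.23

Ad valorem component: 261604.83 × 4% = 10464.19
Specific component: 17787 × 1.92 = 34151.04
Import duty = 10464.19 + 34151.04 = 44615.23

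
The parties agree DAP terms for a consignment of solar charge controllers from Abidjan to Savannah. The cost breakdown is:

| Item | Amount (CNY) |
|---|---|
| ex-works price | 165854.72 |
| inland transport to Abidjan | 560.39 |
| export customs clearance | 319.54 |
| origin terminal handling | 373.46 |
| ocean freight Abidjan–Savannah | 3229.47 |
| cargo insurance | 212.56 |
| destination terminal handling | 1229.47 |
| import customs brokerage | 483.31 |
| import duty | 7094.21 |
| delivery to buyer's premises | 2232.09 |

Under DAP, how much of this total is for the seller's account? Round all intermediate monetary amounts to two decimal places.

Seller's account: CNY 174011.70

DAP: the seller bears all costs to the named destination except import duty and clearance.
Seller's account: goods 165854.72 + inland to port 560.39 + export clearance 319.54 + origin terminal 373.46 + freight 3229.47 + insurance 212.56 + destination terminal 1229.47 + delivery 2232.09 = 174011.70
Buyer's account: brokerage 483.31 + duty 7094.21 = 7577.52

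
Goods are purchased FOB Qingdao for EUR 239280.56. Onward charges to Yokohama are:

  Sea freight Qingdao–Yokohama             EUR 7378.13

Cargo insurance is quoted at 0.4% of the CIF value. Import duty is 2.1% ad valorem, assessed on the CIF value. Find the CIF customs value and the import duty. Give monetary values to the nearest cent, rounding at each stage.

Let C be the CIF value. C = FOB price + freight + 0.4% × C
C − 0.4% × C = 239280.56 + 7378.13
0.996 × C = 246658.69
C = 246658.69 / 0.996 = 247649.29
Insurance premium = 0.4% × 247649.29 = 990.60
Import duty = 247649.29 × 2.1% = 5200.64

CIF value: EUR 247649.29; import duty: EUR 5200.64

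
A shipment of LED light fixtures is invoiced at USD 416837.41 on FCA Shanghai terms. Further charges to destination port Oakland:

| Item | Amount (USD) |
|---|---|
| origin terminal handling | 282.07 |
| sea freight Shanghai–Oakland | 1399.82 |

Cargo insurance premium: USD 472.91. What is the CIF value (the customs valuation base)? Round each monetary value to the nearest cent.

CIF = FCA price + pre-shipment costs + freight + insurance
CIF = 416837.41 + 282.07 + 1399.82 + 472.91 = 418992.21

CIF value: USD 418992.21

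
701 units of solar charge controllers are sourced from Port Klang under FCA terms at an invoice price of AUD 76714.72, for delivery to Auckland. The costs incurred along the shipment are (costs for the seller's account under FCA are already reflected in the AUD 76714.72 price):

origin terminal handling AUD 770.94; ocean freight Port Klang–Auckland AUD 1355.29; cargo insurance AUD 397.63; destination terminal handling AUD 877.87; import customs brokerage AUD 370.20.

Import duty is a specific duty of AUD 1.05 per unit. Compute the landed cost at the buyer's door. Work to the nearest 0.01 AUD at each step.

FCA: the seller delivers export-cleared goods to the carrier; the buyer bears costs from that point.
CIF value = FCA price + origin terminal + freight + insurance = 76714.72 + 770.94 + 1355.29 + 397.63 = 79238.58
Import duty = 701 × 1.05 = 736.05
Buyer bears: origin terminal 770.94 + freight 1355.29 + insurance 397.63 + destination terminal 877.87 + brokerage 370.20 + duty 736.05 = 4507.98
Landed cost = invoice 76714.72 + 4507.98 = 81222.70

Total landed cost: AUD 81222.70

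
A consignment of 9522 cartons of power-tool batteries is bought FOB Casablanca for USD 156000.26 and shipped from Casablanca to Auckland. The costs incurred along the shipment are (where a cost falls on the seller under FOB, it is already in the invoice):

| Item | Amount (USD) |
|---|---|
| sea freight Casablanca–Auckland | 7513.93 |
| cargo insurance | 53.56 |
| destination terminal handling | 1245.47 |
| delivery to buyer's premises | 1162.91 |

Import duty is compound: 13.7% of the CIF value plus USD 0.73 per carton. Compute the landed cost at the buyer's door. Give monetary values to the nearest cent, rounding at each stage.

Total landed cost: USD 195335.97

FOB: the seller bears costs until goods are on board at the origin port; the buyer bears freight, insurance and all costs thereafter.
CIF value = FOB price + freight + insurance = 156000.26 + 7513.93 + 53.56 = 163567.75
Ad valorem component: 163567.75 × 13.7% = 22408.78
Specific component: 9522 × 0.73 = 6951.06
Import duty = 22408.78 + 6951.06 = 29359.84
Buyer bears: freight 7513.93 + insurance 53.56 + destination terminal 1245.47 + delivery 1162.91 + duty 29359.84 = 39335.71
Landed cost = invoice 156000.26 + 39335.71 = 195335.97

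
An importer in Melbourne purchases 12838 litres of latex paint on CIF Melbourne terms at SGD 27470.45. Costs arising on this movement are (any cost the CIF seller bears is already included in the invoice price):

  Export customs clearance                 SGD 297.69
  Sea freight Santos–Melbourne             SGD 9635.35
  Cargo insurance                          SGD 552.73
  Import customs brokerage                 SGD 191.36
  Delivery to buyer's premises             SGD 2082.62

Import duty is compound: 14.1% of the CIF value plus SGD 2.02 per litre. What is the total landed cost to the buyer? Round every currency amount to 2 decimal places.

CIF: the seller pays costs through ocean freight and marine insurance to the destination port.
Already in the invoice (seller's account under CIF): export clearance, freight, insurance — exclude.
The CIF price already equals the CIF value: 27470.45
Ad valorem component: 27470.45 × 14.1% = 3873.33
Specific component: 12838 × 2.02 = 25932.76
Import duty = 3873.33 + 25932.76 = 29806.09
Buyer bears: brokerage 191.36 + delivery 2082.62 + duty 29806.09 = 32080.07
Landed cost = invoice 27470.45 + 32080.07 = 59550.52

Total landed cost: SGD 59550.52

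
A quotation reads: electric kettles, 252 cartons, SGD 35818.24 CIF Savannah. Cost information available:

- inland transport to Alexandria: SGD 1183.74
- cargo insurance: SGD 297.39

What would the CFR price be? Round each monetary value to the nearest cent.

CFR price: SGD 35520.85

Not relevant to the conversion: inland to port — on the seller under both CIF and CFR; already in the CIF price and stays in the CFR price.
From CIF to CFR, the seller no longer bears: insurance.
CFR price = 35818.24 − 297.39 = 35520.85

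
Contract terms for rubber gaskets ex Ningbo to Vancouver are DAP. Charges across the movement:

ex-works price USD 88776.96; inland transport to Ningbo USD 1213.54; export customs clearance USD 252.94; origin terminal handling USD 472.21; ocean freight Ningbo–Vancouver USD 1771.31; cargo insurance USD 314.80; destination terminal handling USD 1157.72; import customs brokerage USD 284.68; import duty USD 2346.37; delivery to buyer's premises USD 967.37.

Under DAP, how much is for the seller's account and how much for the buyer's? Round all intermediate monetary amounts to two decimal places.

Seller: USD 94926.85; buyer: USD 2631.05

DAP: the seller bears all costs to the named destination except import duty and clearance.
Seller's account: goods 88776.96 + inland to port 1213.54 + export clearance 252.94 + origin terminal 472.21 + freight 1771.31 + insurance 314.80 + destination terminal 1157.72 + delivery 967.37 = 94926.85
Buyer's account: brokerage 284.68 + duty 2346.37 = 2631.05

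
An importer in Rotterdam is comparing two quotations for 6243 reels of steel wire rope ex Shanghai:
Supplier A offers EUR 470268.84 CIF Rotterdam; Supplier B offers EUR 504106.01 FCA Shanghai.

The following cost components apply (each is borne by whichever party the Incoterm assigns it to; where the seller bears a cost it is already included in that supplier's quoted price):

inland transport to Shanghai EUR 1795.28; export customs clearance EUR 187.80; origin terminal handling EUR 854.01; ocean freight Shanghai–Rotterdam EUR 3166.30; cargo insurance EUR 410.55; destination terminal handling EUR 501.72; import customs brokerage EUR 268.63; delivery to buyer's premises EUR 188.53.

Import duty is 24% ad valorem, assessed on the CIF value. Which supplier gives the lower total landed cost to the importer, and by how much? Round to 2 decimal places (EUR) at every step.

Supplier A (CIF):
The CIF price already equals the CIF value: 470268.84
Import duty = 470268.84 × 24% = 112864.52
Buyer bears (A): 501.72 + 268.63 + 188.53 = 958.88
Landed cost (A) = invoice 470268.84 + 958.88 + duty 112864.52 = 584092.24
Supplier B (FCA):
CIF value = FCA price + origin terminal + freight + insurance = 504106.01 + 854.01 + 3166.30 + 410.55 = 508536.87
Import duty = 508536.87 × 24% = 122048.85
Buyer bears (B): 854.01 + 3166.30 + 410.55 + 501.72 + 268.63 + 188.53 = 5389.74
Landed cost (B) = invoice 504106.01 + 5389.74 + duty 122048.85 = 631544.60
Difference = |584092.24 − 631544.60| = 47452.36

Supplier A is cheaper by EUR 47452.36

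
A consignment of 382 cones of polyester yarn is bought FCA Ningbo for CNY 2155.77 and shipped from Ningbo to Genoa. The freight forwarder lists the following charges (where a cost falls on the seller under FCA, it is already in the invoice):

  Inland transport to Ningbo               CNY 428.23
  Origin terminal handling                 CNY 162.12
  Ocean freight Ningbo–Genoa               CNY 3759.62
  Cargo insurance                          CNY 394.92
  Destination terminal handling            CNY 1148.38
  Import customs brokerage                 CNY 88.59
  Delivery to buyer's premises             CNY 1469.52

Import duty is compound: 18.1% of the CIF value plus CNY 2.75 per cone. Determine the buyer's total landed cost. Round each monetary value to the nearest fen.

Total landed cost: CNY 11400.93

FCA: the seller delivers export-cleared goods to the carrier; the buyer bears costs from that point.
Already in the invoice (seller's account under FCA): inland to port — exclude.
CIF value = FCA price + origin terminal + freight + insurance = 2155.77 + 162.12 + 3759.62 + 394.92 = 6472.43
Ad valorem component: 6472.43 × 18.1% = 1171.51
Specific component: 382 × 2.75 = 1050.50
Import duty = 1171.51 + 1050.50 = 2222.01
Buyer bears: origin terminal 162.12 + freight 3759.62 + insurance 394.92 + destination terminal 1148.38 + brokerage 88.59 + delivery 1469.52 + duty 2222.01 = 9245.16
Landed cost = invoice 2155.77 + 9245.16 = 11400.93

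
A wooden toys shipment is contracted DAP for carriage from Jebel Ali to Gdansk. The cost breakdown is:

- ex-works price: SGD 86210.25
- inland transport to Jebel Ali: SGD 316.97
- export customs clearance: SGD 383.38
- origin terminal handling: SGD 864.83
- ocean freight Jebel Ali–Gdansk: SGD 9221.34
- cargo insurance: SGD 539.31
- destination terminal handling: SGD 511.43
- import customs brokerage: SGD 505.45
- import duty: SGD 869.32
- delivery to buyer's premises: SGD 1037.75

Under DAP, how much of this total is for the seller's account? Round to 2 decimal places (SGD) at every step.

DAP: the seller bears all costs to the named destination except import duty and clearance.
Seller's account: goods 86210.25 + inland to port 316.97 + export clearance 383.38 + origin terminal 864.83 + freight 9221.34 + insurance 539.31 + destination terminal 511.43 + delivery 1037.75 = 99085.26
Buyer's account: brokerage 505.45 + duty 869.32 = 1374.77

Seller's account: SGD 99085.26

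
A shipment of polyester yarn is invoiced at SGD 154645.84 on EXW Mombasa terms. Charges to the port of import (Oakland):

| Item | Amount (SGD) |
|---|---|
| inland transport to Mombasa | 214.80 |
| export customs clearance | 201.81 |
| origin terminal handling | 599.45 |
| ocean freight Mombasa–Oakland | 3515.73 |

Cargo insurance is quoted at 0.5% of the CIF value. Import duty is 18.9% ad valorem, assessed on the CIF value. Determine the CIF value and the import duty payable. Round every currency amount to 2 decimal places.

CIF value: SGD 159977.52; import duty: SGD 30235.75

Let C be the CIF value. C = EXW price + pre-shipment costs + freight + 0.5% × C
C − 0.5% × C = 154645.84 + 214.80 + 201.81 + 599.45 + 3515.73
0.995 × C = 159177.63
C = 159177.63 / 0.995 = 159977.52
Insurance premium = 0.5% × 159977.52 = 799.89
Import duty = 159977.52 × 18.9% = 30235.75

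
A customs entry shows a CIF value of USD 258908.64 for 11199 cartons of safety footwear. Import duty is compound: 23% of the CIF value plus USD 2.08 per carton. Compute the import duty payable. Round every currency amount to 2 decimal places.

Import duty: USD 82842.91

Ad valorem component: 258908.64 × 23% = 59548.99
Specific component: 11199 × 2.08 = 23293.92
Import duty = 59548.99 + 23293.92 = 82842.91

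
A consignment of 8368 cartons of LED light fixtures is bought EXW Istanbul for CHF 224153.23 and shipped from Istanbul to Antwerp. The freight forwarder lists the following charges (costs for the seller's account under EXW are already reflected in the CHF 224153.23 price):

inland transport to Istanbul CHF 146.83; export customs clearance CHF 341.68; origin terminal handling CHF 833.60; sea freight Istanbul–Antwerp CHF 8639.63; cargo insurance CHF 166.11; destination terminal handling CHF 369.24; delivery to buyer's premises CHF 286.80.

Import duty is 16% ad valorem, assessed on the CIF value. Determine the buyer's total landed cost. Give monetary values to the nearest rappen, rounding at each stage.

EXW: the seller makes goods available at their premises; the buyer bears all onward costs.
CIF value = EXW price + inland to port + export clearance + origin terminal + freight + insurance = 224153.23 + 146.83 + 341.68 + 833.60 + 8639.63 + 166.11 = 234281.08
Import duty = 234281.08 × 16% = 37484.97
Buyer bears: inland to port 146.83 + export clearance 341.68 + origin terminal 833.60 + freight 8639.63 + insurance 166.11 + destination terminal 369.24 + delivery 286.80 + duty 37484.97 = 48268.86
Landed cost = invoice 224153.23 + 48268.86 = 272422.09

Total landed cost: CHF 272422.09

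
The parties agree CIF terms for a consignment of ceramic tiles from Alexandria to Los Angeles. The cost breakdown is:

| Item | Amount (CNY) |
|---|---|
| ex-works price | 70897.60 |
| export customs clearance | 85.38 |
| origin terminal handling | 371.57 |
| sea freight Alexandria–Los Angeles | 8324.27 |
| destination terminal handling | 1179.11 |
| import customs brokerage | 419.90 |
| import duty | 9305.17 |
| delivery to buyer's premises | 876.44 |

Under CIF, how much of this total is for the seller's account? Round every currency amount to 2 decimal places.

Seller's account: CNY 79678.82

CIF: the seller pays costs through ocean freight and marine insurance to the destination port.
Seller's account: goods 70897.60 + export clearance 85.38 + origin terminal 371.57 + freight 8324.27 = 79678.82
Buyer's account: destination terminal 1179.11 + brokerage 419.90 + duty 9305.17 + delivery 876.44 = 11780.62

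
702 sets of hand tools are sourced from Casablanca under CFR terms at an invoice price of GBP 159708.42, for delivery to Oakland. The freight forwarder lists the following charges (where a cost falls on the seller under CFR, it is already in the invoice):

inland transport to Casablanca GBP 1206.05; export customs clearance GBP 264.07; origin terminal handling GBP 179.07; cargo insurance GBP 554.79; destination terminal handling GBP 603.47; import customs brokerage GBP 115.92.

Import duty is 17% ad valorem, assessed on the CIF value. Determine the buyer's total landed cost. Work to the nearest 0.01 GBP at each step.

CFR: the seller pays costs through ocean freight to the destination port, but not insurance.
Already in the invoice (seller's account under CFR): inland to port, export clearance, origin terminal — exclude.
CIF value = CFR price + insurance = 159708.42 + 554.79 = 160263.21
Import duty = 160263.21 × 17% = 27244.75
Buyer bears: insurance 554.79 + destination terminal 603.47 + brokerage 115.92 + duty 27244.75 = 28518.93
Landed cost = invoice 159708.42 + 28518.93 = 188227.35

Total landed cost: GBP 188227.35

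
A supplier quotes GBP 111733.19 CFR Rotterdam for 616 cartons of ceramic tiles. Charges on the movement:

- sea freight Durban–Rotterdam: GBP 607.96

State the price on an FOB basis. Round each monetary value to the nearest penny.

From CFR to FOB, the seller no longer bears: freight.
FOB price = 111733.19 − 607.96 = 111125.23

FOB price: GBP 111125.23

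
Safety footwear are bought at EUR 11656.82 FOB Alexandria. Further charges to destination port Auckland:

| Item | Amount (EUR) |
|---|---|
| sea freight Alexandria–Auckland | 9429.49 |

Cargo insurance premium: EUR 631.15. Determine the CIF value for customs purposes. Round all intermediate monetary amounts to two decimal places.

CIF = FOB price + freight + insurance
CIF = 11656.82 + 9429.49 + 631.15 = 21717.46

CIF value: EUR 21717.46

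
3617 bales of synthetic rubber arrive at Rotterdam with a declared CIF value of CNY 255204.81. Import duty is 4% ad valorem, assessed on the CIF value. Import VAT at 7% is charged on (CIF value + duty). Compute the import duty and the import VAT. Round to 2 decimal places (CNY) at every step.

Import duty: CNY 10208.19; import VAT: CNY 18578.91

Import duty = 255204.81 × 4% = 10208.19
VAT base = CIF + duty = 255204.81 + 10208.19 = 265413.00
Import VAT = 265413.00 × 7% = 18578.91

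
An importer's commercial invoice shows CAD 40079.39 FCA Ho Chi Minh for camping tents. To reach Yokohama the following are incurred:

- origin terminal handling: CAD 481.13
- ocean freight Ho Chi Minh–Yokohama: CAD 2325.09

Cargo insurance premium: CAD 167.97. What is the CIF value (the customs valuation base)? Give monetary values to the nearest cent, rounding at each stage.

CIF = FCA price + pre-shipment costs + freight + insurance
CIF = 40079.39 + 481.13 + 2325.09 + 167.97 = 43053.58

CIF value: CAD 43053.58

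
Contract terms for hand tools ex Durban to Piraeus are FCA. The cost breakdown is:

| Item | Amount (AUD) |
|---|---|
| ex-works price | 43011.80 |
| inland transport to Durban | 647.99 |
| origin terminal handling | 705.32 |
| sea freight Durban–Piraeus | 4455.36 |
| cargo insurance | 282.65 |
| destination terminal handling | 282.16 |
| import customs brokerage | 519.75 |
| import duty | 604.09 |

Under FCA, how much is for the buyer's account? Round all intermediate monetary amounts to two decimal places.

Buyer's account: AUD 6849.33

FCA: the seller delivers export-cleared goods to the carrier; the buyer bears costs from that point.
Seller's account: goods 43011.80 + inland to port 647.99 = 43659.79
Buyer's account: origin terminal 705.32 + freight 4455.36 + insurance 282.65 + destination terminal 282.16 + brokerage 519.75 + duty 604.09 = 6849.33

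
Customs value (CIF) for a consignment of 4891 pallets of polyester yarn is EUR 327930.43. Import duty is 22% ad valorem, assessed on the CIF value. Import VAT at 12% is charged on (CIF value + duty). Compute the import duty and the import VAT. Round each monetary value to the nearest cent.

Import duty = 327930.43 × 22% = 72144.69
VAT base = CIF + duty = 327930.43 + 72144.69 = 400075.12
Import VAT = 400075.12 × 12% = 48009.01

Import duty: EUR 72144.69; import VAT: EUR 48009.01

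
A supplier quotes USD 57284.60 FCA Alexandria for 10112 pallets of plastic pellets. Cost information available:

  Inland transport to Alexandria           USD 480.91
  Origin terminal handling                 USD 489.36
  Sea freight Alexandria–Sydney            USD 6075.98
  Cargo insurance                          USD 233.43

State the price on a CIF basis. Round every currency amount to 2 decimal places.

Not relevant to the conversion: inland to port — on the seller under both FCA and CIF; already in the FCA price and stays in the CIF price.
From FCA to CIF, the seller additionally bears: origin terminal, freight, insurance.
CIF price = 57284.60 + 489.36 + 6075.98 + 233.43 = 64083.37

CIF price: USD 64083.37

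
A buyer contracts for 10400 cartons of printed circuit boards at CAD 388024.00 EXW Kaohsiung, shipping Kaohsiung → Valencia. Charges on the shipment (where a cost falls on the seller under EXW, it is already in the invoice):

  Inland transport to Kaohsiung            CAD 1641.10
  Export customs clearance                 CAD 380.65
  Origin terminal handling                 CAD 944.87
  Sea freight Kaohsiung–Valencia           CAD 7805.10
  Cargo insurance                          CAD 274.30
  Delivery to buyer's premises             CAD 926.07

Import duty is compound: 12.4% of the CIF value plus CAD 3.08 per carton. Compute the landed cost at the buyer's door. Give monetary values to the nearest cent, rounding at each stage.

EXW: the seller makes goods available at their premises; the buyer bears all onward costs.
CIF value = EXW price + inland to port + export clearance + origin terminal + freight + insurance = 388024.00 + 1641.10 + 380.65 + 944.87 + 7805.10 + 274.30 = 399070.02
Ad valorem component: 399070.02 × 12.4% = 49484.68
Specific component: 10400 × 3.08 = 32032.00
Import duty = 49484.68 + 32032.00 = 81516.68
Buyer bears: inland to port 1641.10 + export clearance 380.65 + origin terminal 944.87 + freight 7805.10 + insurance 274.30 + delivery 926.07 + duty 81516.68 = 93488.77
Landed cost = invoice 388024.00 + 93488.77 = 481512.77

Total landed cost: CAD 481512.77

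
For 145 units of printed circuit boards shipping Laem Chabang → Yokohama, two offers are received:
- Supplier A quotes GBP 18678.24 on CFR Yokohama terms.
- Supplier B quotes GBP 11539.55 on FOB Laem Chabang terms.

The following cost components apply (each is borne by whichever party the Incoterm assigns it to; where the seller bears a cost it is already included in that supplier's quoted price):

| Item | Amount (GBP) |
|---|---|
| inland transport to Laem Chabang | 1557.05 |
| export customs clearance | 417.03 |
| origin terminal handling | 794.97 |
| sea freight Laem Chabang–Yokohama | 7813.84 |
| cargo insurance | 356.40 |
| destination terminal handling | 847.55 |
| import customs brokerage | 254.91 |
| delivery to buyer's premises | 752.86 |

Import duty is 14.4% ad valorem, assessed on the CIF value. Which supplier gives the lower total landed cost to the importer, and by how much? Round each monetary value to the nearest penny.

Supplier A is cheaper by GBP 772.37

Supplier A (CFR):
CIF value = CFR price + insurance = 18678.24 + 356.40 = 19034.64
Import duty = 19034.64 × 14.4% = 2740.99
Buyer bears (A): 356.40 + 847.55 + 254.91 + 752.86 = 2211.72
Landed cost (A) = invoice 18678.24 + 2211.72 + duty 2740.99 = 23630.95
Supplier B (FOB):
CIF value = FOB price + freight + insurance = 11539.55 + 7813.84 + 356.40 = 19709.79
Import duty = 19709.79 × 14.4% = 2838.21
Buyer bears (B): 7813.84 + 356.40 + 847.55 + 254.91 + 752.86 = 10025.56
Landed cost (B) = invoice 11539.55 + 10025.56 + duty 2838.21 = 24403.32
Difference = |23630.95 − 24403.32| = 772.37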